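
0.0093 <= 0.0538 True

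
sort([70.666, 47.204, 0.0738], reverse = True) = [70.666, 47.204, 0.0738]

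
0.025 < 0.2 True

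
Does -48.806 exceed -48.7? No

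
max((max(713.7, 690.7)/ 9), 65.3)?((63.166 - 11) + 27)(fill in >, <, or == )>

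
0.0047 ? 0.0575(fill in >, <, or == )<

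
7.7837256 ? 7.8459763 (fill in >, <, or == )<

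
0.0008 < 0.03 True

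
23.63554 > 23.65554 False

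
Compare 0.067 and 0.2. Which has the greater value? 0.2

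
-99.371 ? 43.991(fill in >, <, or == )<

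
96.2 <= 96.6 True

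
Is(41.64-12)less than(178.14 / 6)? Yes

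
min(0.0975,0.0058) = 0.0058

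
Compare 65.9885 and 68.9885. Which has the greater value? 68.9885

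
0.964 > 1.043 False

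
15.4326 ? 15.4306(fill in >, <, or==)>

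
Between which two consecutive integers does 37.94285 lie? 37 and 38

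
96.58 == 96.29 False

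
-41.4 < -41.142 True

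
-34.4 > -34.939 True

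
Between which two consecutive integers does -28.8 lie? -29 and -28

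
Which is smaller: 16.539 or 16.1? 16.1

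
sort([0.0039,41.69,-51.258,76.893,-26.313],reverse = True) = [76.893,41.69,0.0039,-26.313,-51.258]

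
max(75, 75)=75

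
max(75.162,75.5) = 75.5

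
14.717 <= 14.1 False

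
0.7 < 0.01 False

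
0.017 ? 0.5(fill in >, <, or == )<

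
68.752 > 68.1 True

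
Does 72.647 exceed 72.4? Yes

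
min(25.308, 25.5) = 25.308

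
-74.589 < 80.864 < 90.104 True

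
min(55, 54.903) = 54.903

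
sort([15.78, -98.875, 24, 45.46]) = [-98.875, 15.78, 24, 45.46]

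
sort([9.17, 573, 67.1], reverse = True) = [573, 67.1, 9.17]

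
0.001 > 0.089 False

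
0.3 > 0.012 True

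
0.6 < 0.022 False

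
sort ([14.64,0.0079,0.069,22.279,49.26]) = [0.0079,0.069,14.64,22.279,49.26]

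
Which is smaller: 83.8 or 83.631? 83.631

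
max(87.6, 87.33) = 87.6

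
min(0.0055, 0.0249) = 0.0055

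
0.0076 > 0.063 False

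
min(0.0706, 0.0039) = 0.0039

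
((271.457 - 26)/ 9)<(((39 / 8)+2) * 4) True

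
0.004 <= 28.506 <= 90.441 True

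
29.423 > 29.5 False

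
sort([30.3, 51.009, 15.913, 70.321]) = [15.913, 30.3, 51.009, 70.321]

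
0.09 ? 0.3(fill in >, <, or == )<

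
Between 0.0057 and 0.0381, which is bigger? 0.0381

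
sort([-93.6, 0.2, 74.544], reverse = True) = [74.544, 0.2, -93.6]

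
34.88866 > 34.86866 True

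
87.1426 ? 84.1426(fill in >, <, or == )>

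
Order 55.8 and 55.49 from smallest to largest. 55.49, 55.8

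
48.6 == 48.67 False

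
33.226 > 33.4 False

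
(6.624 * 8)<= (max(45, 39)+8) True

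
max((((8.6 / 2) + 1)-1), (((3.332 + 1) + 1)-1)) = 4.332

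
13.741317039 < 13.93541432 True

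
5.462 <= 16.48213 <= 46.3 True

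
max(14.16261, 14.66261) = 14.66261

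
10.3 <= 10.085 False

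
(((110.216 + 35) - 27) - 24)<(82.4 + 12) True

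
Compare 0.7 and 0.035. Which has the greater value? 0.7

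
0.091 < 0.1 True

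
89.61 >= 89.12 True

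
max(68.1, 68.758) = 68.758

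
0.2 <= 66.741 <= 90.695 True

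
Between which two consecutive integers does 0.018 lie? 0 and 1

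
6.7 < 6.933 True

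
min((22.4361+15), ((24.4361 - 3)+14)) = 35.4361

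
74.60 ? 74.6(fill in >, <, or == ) ==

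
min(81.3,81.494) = 81.3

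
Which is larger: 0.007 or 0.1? 0.1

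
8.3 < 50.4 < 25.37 False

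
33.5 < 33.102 False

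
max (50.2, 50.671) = 50.671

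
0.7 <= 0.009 False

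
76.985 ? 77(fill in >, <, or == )<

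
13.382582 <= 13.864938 True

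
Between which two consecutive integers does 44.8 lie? 44 and 45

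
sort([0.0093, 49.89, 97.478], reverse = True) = [97.478, 49.89, 0.0093]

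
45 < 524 True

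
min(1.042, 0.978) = 0.978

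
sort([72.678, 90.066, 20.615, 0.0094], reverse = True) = [90.066, 72.678, 20.615, 0.0094]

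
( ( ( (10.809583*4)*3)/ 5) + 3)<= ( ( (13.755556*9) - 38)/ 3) False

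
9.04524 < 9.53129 True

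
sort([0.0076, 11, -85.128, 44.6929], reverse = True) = [44.6929, 11, 0.0076, -85.128]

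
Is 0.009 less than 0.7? Yes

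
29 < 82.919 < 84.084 True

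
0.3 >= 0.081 True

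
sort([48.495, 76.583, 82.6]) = [48.495, 76.583, 82.6]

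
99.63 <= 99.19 False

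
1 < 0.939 False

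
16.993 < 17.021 True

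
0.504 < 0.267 False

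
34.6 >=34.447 True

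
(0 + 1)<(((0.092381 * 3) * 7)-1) False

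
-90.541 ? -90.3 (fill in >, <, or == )<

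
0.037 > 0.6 False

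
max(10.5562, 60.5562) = 60.5562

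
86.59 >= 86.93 False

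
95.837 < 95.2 False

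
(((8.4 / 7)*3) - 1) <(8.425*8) True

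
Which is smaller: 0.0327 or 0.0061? 0.0061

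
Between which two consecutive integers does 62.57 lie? 62 and 63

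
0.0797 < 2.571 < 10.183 True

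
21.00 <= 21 True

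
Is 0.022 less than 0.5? Yes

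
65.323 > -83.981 True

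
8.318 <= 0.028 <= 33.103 False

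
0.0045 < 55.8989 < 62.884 True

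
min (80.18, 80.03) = 80.03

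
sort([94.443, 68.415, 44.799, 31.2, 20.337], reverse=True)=[94.443, 68.415, 44.799, 31.2, 20.337]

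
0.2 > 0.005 True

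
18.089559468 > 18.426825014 False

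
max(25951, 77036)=77036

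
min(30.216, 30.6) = 30.216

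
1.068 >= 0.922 True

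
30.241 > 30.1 True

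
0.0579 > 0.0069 True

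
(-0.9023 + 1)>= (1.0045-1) True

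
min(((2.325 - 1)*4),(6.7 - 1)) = 5.3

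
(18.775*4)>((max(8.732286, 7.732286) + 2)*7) False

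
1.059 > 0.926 True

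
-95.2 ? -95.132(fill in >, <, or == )<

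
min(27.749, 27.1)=27.1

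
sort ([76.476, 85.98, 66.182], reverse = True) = [85.98, 76.476, 66.182]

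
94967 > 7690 True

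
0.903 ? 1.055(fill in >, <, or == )<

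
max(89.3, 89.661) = 89.661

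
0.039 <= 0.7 True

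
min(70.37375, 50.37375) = 50.37375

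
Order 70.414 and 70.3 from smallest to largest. 70.3, 70.414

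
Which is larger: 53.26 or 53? 53.26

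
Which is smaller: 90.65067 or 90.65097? 90.65067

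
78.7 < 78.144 False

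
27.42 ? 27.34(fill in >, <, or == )>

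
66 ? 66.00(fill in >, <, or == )==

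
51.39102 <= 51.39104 True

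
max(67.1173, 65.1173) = 67.1173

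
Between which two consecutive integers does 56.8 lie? 56 and 57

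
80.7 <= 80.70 True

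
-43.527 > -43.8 True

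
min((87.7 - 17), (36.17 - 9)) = 27.17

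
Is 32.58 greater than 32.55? Yes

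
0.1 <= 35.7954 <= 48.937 True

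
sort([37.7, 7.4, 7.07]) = [7.07, 7.4, 37.7]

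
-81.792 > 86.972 False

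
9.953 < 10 True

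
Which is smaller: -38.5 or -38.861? -38.861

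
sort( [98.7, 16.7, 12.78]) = [12.78, 16.7, 98.7]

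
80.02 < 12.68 False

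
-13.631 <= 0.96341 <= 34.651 True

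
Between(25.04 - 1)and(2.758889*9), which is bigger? (2.758889*9)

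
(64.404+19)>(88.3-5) True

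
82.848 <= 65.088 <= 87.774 False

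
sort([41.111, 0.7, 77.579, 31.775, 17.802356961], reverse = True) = [77.579, 41.111, 31.775, 17.802356961, 0.7]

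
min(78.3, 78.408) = 78.3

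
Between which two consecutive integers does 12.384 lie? 12 and 13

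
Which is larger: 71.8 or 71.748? 71.8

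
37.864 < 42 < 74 True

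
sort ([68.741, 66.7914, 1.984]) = [1.984, 66.7914, 68.741]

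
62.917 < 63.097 True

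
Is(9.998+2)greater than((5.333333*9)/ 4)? No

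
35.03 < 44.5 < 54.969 True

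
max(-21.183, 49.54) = 49.54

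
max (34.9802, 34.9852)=34.9852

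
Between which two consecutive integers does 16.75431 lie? 16 and 17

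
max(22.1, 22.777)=22.777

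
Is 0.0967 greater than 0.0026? Yes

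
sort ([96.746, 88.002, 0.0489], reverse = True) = [96.746, 88.002, 0.0489]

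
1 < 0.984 False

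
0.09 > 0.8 False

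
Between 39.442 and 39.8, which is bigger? 39.8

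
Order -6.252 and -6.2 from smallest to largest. -6.252,-6.2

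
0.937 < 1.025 True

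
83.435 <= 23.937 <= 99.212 False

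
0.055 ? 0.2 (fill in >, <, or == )<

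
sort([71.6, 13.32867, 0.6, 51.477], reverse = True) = [71.6, 51.477, 13.32867, 0.6]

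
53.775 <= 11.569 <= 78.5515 False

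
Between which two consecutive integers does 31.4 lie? 31 and 32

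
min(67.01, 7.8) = 7.8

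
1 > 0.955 True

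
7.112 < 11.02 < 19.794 True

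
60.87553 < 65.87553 True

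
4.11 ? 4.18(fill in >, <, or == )<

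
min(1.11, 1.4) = 1.11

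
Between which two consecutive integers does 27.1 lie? 27 and 28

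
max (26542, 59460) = 59460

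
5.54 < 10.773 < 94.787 True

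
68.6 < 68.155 False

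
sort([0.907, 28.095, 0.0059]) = [0.0059, 0.907, 28.095]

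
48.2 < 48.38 True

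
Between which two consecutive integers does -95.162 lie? -96 and -95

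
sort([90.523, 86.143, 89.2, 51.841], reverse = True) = [90.523, 89.2, 86.143, 51.841]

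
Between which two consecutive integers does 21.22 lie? 21 and 22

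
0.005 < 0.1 True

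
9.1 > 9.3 False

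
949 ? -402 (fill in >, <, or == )>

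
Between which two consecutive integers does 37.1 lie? 37 and 38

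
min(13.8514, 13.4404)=13.4404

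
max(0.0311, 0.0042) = 0.0311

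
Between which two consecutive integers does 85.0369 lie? 85 and 86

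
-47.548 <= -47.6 False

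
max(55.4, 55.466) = 55.466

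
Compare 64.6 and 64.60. They are equal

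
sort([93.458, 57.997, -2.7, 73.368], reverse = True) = [93.458, 73.368, 57.997, -2.7]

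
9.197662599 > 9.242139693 False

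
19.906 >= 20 False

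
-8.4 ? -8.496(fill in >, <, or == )>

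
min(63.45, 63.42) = 63.42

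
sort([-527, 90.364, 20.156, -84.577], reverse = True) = [90.364, 20.156, -84.577, -527]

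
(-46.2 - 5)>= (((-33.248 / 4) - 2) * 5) True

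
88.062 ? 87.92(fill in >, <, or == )>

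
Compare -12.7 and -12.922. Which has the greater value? -12.7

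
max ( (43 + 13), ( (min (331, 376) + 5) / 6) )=56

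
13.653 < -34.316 False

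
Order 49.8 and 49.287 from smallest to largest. 49.287,49.8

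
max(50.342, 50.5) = 50.5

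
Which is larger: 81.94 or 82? 82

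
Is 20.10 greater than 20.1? No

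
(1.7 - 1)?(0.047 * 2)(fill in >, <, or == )>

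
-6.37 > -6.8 True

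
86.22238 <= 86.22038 False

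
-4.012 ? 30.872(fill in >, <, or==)<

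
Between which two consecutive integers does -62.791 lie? -63 and -62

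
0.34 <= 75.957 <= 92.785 True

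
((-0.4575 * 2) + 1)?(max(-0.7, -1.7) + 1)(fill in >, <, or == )<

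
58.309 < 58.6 True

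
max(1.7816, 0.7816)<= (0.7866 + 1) True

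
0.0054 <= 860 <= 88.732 False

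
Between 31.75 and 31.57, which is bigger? 31.75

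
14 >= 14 True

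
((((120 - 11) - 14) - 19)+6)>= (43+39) True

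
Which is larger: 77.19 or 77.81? 77.81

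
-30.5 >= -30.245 False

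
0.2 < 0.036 False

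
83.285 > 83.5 False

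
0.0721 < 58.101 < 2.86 False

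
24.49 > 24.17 True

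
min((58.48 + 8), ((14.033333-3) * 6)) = 66.199998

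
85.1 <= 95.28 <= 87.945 False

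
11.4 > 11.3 True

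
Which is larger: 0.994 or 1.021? 1.021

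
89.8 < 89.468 False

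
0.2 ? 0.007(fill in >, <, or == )>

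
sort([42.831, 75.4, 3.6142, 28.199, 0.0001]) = [0.0001, 3.6142, 28.199, 42.831, 75.4]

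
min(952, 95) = 95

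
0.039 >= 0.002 True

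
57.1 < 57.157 True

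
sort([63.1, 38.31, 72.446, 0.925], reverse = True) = [72.446, 63.1, 38.31, 0.925]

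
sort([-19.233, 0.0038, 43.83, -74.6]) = [-74.6, -19.233, 0.0038, 43.83]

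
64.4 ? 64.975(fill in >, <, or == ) <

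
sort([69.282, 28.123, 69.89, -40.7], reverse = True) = [69.89, 69.282, 28.123, -40.7]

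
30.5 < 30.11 False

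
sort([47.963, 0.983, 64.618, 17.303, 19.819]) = [0.983, 17.303, 19.819, 47.963, 64.618]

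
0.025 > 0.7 False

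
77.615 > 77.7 False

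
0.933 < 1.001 True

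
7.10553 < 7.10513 False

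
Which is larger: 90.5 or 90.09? 90.5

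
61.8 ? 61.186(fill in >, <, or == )>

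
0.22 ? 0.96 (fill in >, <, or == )<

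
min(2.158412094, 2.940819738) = 2.158412094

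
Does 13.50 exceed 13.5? No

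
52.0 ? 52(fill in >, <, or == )==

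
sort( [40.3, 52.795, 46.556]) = [40.3, 46.556, 52.795]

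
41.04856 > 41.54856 False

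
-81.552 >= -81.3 False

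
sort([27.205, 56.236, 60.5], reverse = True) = [60.5, 56.236, 27.205]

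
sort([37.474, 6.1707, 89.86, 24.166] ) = [6.1707, 24.166, 37.474, 89.86]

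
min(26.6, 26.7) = 26.6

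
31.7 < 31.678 False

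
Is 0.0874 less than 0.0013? No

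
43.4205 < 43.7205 True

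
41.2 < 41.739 True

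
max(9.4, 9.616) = 9.616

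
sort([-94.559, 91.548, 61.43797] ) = [-94.559, 61.43797, 91.548]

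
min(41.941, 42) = 41.941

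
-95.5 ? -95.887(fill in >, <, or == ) >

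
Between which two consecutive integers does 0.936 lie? 0 and 1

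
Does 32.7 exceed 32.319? Yes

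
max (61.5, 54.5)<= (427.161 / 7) False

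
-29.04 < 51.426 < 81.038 True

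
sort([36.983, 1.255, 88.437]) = [1.255, 36.983, 88.437]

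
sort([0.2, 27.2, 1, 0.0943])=[0.0943, 0.2, 1, 27.2]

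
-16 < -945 False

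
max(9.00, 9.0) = 9.0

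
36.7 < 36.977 True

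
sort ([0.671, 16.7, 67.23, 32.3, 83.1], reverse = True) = [83.1, 67.23, 32.3, 16.7, 0.671]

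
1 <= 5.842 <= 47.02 True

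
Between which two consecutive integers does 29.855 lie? 29 and 30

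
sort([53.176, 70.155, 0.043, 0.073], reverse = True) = [70.155, 53.176, 0.073, 0.043]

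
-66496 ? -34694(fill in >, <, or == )<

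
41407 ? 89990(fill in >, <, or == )<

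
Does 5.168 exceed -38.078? Yes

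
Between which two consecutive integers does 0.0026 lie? 0 and 1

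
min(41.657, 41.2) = 41.2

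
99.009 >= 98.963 True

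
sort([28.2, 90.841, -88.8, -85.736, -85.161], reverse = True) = [90.841, 28.2, -85.161, -85.736, -88.8]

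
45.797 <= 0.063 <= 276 False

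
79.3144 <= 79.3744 True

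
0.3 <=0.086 False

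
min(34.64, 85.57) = 34.64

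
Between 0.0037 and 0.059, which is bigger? 0.059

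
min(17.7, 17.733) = 17.7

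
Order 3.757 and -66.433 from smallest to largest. -66.433, 3.757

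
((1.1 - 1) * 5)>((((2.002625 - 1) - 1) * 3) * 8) True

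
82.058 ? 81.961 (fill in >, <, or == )>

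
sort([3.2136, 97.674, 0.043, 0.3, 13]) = [0.043, 0.3, 3.2136, 13, 97.674]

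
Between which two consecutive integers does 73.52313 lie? 73 and 74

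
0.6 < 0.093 False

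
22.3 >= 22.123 True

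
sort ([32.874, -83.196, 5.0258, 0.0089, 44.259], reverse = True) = [44.259, 32.874, 5.0258, 0.0089, -83.196]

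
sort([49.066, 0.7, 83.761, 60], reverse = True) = [83.761, 60, 49.066, 0.7]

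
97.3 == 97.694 False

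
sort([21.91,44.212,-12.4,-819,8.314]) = [-819,-12.4,8.314,21.91,44.212]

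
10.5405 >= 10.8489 False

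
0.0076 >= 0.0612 False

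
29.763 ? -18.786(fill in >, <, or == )>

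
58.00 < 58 False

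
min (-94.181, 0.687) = -94.181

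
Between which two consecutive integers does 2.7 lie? 2 and 3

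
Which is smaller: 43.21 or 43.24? 43.21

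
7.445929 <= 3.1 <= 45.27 False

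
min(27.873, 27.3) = 27.3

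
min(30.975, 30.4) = 30.4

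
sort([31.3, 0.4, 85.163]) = [0.4, 31.3, 85.163]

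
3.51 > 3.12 True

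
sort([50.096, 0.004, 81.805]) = [0.004, 50.096, 81.805]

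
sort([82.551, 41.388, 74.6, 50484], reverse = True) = [50484, 82.551, 74.6, 41.388]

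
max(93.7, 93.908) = 93.908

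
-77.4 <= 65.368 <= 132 True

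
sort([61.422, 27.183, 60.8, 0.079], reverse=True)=[61.422, 60.8, 27.183, 0.079]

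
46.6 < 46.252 False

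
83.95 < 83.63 False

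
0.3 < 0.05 False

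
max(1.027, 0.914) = 1.027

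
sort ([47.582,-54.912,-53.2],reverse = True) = [47.582,-53.2,-54.912]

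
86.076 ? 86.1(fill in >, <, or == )<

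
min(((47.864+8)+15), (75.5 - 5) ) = 70.5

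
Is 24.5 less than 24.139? No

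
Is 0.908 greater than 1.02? No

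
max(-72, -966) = -72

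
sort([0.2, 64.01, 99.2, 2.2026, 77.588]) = [0.2, 2.2026, 64.01, 77.588, 99.2]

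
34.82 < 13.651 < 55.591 False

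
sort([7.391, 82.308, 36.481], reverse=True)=[82.308, 36.481, 7.391]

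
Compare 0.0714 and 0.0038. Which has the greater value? 0.0714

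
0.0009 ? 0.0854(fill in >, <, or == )<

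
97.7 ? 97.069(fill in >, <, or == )>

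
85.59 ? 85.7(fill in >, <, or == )<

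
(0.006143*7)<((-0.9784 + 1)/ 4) False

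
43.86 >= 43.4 True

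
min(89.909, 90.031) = 89.909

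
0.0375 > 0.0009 True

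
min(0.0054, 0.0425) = 0.0054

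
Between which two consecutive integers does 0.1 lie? 0 and 1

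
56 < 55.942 False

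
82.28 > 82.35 False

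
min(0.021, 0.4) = 0.021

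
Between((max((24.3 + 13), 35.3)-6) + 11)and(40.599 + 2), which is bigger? (40.599 + 2)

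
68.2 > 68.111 True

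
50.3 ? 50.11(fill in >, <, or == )>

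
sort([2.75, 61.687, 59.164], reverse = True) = [61.687, 59.164, 2.75]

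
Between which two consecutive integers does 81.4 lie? 81 and 82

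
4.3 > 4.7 False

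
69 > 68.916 True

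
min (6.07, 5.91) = 5.91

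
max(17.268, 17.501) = 17.501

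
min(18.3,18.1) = 18.1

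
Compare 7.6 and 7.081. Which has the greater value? 7.6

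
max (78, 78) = 78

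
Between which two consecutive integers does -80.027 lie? -81 and -80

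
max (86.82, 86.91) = 86.91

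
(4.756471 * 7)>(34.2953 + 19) False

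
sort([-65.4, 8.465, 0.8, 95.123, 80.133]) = [-65.4, 0.8, 8.465, 80.133, 95.123]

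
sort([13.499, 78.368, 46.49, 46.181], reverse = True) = [78.368, 46.49, 46.181, 13.499]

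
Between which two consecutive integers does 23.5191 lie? 23 and 24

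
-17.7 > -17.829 True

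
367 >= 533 False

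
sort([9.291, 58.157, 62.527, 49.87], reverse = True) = [62.527, 58.157, 49.87, 9.291]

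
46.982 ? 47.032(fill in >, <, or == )<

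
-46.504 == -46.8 False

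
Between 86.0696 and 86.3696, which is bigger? 86.3696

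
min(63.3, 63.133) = 63.133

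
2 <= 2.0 True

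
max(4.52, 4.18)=4.52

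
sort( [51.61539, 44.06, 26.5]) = [26.5, 44.06, 51.61539]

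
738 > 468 True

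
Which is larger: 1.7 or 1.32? 1.7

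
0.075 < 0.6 True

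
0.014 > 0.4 False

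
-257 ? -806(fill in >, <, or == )>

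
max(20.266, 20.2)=20.266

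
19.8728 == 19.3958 False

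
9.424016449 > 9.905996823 False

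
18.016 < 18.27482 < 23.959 True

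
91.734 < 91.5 False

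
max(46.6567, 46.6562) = 46.6567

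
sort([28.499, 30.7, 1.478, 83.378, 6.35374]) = [1.478, 6.35374, 28.499, 30.7, 83.378]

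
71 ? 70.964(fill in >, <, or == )>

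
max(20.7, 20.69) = 20.7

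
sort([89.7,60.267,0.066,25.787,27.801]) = [0.066,25.787,27.801,60.267,89.7]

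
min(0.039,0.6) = 0.039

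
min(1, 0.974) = 0.974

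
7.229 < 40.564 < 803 True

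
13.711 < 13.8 True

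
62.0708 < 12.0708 False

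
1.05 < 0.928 False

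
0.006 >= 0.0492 False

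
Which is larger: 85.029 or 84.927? 85.029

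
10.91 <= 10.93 True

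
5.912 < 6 True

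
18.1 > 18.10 False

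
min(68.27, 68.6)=68.27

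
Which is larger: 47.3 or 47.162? 47.3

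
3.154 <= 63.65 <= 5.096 False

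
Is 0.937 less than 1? Yes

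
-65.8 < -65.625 True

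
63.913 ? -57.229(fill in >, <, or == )>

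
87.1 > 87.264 False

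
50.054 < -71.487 False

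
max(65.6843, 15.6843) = 65.6843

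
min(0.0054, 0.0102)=0.0054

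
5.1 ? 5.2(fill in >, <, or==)<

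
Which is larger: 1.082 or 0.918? 1.082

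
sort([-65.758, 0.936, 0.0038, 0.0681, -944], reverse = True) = [0.936, 0.0681, 0.0038, -65.758, -944]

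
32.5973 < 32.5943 False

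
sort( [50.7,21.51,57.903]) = [21.51,50.7,57.903]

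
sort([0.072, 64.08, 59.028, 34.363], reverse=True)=[64.08, 59.028, 34.363, 0.072]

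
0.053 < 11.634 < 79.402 True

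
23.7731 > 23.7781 False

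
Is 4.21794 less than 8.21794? Yes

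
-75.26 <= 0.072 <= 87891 True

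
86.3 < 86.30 False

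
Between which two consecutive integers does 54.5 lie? 54 and 55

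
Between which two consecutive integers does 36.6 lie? 36 and 37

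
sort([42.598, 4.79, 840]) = [4.79, 42.598, 840]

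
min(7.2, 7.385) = 7.2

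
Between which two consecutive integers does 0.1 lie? 0 and 1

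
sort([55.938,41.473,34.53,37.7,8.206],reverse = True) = [55.938,41.473,37.7,34.53,8.206]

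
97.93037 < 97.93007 False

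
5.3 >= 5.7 False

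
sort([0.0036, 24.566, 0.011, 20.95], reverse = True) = [24.566, 20.95, 0.011, 0.0036]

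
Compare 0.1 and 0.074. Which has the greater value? 0.1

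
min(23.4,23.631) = 23.4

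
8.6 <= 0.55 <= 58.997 False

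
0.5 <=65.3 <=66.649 True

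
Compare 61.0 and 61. They are equal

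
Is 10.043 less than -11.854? No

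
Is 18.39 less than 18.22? No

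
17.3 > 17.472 False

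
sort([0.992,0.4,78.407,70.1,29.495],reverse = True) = [78.407,70.1,29.495,0.992,0.4]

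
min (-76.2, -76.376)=-76.376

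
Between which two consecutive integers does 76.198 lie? 76 and 77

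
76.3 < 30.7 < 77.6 False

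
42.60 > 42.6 False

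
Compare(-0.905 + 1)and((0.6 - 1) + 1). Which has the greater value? ((0.6 - 1) + 1)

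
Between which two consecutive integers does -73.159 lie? -74 and -73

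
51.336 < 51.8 True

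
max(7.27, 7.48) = 7.48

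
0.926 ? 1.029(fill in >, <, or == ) <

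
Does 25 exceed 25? No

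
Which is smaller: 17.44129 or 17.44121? 17.44121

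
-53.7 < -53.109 True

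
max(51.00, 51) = 51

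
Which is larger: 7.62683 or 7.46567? 7.62683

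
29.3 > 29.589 False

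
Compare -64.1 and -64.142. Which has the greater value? -64.1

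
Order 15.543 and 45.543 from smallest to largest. 15.543, 45.543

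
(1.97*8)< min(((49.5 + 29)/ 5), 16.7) False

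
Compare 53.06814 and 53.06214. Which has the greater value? 53.06814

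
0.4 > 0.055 True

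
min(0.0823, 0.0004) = 0.0004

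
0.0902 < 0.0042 False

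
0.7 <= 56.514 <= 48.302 False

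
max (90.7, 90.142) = 90.7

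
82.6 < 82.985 True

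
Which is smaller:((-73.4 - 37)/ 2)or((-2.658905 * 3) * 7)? ((-2.658905 * 3) * 7)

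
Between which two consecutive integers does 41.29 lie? 41 and 42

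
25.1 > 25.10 False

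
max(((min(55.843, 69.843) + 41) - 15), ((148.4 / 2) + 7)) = 81.843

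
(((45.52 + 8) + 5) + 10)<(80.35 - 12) False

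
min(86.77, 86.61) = 86.61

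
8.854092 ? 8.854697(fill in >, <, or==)<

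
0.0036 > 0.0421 False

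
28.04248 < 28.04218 False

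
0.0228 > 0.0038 True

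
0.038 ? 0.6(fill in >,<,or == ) <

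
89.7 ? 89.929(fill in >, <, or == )<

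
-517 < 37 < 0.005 False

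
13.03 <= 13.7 True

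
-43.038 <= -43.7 False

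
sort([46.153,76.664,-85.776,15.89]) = [-85.776,15.89,46.153,76.664]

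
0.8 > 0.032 True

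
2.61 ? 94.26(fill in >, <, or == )<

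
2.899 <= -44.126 False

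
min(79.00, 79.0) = 79.00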